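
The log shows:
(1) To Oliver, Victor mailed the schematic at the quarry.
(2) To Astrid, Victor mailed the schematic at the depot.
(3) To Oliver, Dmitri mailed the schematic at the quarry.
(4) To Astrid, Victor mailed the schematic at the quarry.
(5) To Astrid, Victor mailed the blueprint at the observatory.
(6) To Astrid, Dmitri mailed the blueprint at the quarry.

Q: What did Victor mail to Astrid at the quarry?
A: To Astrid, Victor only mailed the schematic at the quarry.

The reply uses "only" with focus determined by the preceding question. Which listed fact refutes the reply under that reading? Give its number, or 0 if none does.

0

The question "What did ...?" targets the thing, so in the reply the focus falls on "the schematic".
"Only" then excludes alternative things while the background — Victor as agent and Astrid as recipient and at the quarry as setting — is held fixed.
No fact keeps Victor as agent and Astrid as recipient and at the quarry as setting while changing the thing; every other fact differs on something backgrounded. The reply stands.
(Fact (2) would refute a reading with focus on the setting — but that is not what the question asks.)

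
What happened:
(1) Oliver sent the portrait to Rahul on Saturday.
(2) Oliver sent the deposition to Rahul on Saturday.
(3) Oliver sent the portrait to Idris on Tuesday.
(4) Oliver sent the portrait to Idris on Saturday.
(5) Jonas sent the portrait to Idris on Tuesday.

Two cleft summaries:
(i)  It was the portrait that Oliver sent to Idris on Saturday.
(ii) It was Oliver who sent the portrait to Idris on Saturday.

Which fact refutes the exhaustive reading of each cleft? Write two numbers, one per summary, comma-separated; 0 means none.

0, 0

(i): focus "the portrait". No fact shares same agent, recipient, setting (Oliver / Idris / on Saturday) with a different thing. 0.
(ii): focus "Oliver". No fact shares same thing, recipient, setting (the portrait / Idris / on Saturday) with a different agent. 0.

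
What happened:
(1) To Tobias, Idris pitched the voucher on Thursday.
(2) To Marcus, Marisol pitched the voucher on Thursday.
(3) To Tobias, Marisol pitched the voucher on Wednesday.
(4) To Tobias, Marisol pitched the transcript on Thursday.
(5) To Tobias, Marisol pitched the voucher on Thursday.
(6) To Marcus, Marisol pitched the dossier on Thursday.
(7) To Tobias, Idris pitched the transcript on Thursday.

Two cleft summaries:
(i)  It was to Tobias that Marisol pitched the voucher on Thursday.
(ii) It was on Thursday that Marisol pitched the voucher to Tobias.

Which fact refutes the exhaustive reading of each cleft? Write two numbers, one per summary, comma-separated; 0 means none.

Summary (i) focuses "Tobias" (the recipient); background same agent, thing, setting (Marisol / the voucher / on Thursday). Fact (2) matches that background with recipient = Marcus — refutes (i).
Summary (ii) focuses "on Thursday" (the setting); background same agent, thing, recipient (Marisol / the voucher / Tobias). Fact (3) matches that background with setting = on Wednesday — refutes (ii).

2, 3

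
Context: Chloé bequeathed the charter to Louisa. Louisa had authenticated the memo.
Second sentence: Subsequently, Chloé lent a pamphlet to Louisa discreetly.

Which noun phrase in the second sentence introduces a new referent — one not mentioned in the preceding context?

"Chloé" and "Louisa" in the second sentence are given — already mentioned in the context.
"a pamphlet" has no antecedent in the context; it is discourse-new (the indefinite article also signals a new referent).

a pamphlet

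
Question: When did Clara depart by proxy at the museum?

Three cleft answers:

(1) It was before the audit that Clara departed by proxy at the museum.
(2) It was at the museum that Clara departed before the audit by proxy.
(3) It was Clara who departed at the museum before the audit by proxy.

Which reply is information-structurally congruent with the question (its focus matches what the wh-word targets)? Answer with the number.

The question word "when" targets the time.
Option (1) clefts "before the audit" — that matches what the question asks about.
Option (2) clefts "at the museum" — the location, not what was asked.
Option (3) clefts "Clara" — the subject (agent), not what was asked.
So the congruent reply is (1).

1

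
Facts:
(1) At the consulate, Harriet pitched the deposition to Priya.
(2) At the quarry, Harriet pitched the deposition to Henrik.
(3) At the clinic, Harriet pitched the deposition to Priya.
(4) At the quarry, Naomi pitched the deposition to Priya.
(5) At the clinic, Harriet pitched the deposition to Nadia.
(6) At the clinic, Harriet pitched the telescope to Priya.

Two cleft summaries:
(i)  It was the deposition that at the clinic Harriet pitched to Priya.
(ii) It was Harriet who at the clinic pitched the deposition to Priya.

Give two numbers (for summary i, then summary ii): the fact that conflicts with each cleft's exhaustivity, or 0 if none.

Summary (i) focuses "the deposition" (the thing); background same agent, recipient, setting (Harriet / Priya / at the clinic). Fact (6) matches that background with thing = the telescope — refutes (i).
Summary (ii) focuses "Harriet" (the agent); background same thing, recipient, setting (the deposition / Priya / at the clinic). No fact matches that background with a different agent, so 0.

6, 0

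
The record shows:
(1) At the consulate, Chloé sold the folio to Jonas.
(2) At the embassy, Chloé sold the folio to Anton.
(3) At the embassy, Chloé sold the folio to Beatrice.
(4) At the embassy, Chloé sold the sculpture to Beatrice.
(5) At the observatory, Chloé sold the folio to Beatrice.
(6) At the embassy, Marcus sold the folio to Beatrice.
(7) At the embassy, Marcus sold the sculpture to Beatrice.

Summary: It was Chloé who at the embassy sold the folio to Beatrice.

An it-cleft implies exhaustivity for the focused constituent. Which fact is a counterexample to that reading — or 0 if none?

6

The cleft puts "Chloé" in focus and presupposes the open proposition with thing = the folio, recipient = Beatrice, setting = at the embassy.
The exhaustive reading says no other agent fits that background.
But fact (6) also has thing = the folio, recipient = Beatrice, setting = at the embassy, with agent = Marcus — so the exhaustive reading fails.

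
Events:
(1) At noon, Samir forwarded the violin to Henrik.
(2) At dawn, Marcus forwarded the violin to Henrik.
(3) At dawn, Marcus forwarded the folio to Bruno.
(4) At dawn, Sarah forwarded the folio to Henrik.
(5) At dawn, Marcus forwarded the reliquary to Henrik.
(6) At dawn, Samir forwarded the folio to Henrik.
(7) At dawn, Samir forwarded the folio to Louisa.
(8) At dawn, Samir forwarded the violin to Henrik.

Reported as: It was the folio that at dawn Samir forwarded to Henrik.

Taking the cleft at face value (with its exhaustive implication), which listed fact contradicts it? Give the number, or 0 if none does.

8

Focus of the cleft: "the folio" (the thing). Presupposed background: Samir as agent and Henrik as recipient and at dawn as setting.
The exhaustive reading says no other thing fits that background.
But fact (8) also has Samir as agent and Henrik as recipient and at dawn as setting, with thing = the violin — so the exhaustive reading fails.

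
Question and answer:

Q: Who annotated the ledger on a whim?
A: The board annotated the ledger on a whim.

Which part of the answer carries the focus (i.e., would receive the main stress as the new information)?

the board

The wh-word "who" asks about the subject (agent).
In the answer, "the ledger" and "on a whim" are given — repeated from the question.
The constituent filling the subject (agent) gap is "the board"; that is the focus and would carry nuclear stress.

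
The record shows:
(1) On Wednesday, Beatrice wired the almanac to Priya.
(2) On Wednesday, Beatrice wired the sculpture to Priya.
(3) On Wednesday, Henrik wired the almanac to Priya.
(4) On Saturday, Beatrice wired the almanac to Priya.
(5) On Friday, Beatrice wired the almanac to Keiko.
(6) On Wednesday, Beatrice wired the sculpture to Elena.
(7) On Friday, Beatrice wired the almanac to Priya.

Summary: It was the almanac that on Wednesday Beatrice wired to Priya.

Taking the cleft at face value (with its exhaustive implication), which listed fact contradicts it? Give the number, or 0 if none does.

2

Focus of the cleft: "the almanac" (the thing). Presupposed background: Beatrice as agent and Priya as recipient and on Wednesday as setting.
Exhaustivity: the almanac is the only thing satisfying that background.
Fact (2) shares the background but with thing = the sculpture; exhaustivity is violated.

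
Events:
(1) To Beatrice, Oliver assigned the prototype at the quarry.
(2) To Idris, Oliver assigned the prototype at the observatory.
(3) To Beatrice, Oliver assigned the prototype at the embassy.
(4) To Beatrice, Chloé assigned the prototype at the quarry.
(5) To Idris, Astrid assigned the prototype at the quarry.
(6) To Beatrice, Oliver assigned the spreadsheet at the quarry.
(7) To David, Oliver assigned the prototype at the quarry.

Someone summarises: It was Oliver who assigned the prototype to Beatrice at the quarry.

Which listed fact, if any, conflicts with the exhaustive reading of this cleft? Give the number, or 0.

4

Focus of the cleft: "Oliver" (the agent). Presupposed background: thing = the prototype, recipient = Beatrice, setting = at the quarry.
Exhaustivity: Oliver is the only agent satisfying that background.
Fact (4) shares the background but with agent = Chloé; exhaustivity is violated.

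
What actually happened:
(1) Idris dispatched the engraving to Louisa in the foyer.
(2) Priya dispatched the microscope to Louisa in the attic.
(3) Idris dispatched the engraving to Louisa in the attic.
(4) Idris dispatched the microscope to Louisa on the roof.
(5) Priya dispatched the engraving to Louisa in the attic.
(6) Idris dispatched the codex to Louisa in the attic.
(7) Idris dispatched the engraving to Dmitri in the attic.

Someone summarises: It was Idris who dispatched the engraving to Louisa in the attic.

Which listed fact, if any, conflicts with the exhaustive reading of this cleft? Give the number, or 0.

Focus of the cleft: "Idris" (the agent). Presupposed background: same thing, recipient, setting (the engraving / Louisa / in the attic).
Exhaustivity: Idris is the only agent satisfying that background.
But fact (5) also has same thing, recipient, setting (the engraving / Louisa / in the attic), with agent = Priya — so the exhaustive reading fails.

5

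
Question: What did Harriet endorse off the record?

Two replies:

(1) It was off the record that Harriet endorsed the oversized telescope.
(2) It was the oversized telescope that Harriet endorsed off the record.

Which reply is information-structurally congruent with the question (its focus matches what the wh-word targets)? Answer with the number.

The question word "what" targets the direct object.
Option (1) clefts "off the record" — the manner, not what was asked.
Option (2) clefts "the oversized telescope" — that matches what the question asks about.
So the congruent reply is (2).

2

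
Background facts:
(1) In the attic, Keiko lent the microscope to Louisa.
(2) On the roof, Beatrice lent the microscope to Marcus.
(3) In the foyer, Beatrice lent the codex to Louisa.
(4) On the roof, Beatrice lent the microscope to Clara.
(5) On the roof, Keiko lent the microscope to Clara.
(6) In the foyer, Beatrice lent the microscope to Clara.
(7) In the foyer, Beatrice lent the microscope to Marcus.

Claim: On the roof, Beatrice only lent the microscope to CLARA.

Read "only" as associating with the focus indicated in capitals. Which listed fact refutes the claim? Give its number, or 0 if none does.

Focus (in capitals) is "Clara" — the recipient. "Only" excludes alternative recipients while holding fixed agent = Beatrice, thing = the microscope, setting = on the roof.
Fact (2) matches on agent = Beatrice, thing = the microscope, setting = on the roof, but has recipient = Marcus instead. That refutes the claim.

2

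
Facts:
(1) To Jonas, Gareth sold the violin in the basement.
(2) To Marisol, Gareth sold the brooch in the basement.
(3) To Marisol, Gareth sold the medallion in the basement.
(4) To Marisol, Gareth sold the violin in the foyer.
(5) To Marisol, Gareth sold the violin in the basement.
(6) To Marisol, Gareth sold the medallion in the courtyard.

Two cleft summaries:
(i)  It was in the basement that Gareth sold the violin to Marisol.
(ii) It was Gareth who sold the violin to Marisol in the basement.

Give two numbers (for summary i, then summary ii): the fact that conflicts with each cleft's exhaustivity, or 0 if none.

4, 0

(i): focus "in the basement". Looking for Gareth as agent and the violin as thing and Marisol as recipient with some other setting — fact (4) has in the foyer there. Refuted.
(ii): focus "Gareth". No fact shares the violin as thing and Marisol as recipient and in the basement as setting with a different agent. 0.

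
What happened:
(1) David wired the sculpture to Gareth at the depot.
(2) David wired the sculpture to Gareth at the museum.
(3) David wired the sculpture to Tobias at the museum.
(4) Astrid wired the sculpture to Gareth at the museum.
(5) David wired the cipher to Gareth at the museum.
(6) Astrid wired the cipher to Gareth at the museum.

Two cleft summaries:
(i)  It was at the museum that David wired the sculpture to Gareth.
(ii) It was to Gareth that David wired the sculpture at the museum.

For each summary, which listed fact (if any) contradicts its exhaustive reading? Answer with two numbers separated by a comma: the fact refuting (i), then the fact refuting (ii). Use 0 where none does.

Summary (i) focuses "at the museum" (the setting); background same agent, thing, recipient (David / the sculpture / Gareth). Fact (1) matches that background with setting = at the depot — refutes (i).
Summary (ii) focuses "Gareth" (the recipient); background same agent, thing, setting (David / the sculpture / at the museum). Fact (3) matches that background with recipient = Tobias — refutes (ii).

1, 3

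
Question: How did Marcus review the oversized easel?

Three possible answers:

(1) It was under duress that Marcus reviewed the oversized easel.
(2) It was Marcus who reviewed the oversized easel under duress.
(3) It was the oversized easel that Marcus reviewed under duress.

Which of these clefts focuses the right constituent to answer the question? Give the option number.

1

The question word "how" targets the manner.
Option (1) clefts "under duress" — that matches what the question asks about.
Option (2) clefts "Marcus" — the subject (agent), not what was asked.
Option (3) clefts "the oversized easel" — the direct object, not what was asked.
So the congruent reply is (1).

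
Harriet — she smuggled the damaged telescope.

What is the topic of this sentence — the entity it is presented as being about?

Harriet

The construction explicitly marks "Harriet" as what the sentence is about — the topic.
The remainder of the clause is the comment (what is said about the topic).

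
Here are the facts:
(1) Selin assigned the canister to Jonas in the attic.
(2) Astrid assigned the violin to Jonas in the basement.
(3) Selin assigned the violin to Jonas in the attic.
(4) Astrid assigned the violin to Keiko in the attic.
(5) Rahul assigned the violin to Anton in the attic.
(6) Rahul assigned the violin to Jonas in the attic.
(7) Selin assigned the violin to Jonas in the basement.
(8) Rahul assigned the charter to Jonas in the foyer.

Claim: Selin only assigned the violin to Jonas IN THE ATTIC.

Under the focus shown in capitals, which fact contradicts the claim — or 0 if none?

7

Focus (in capitals) is "in the attic" — the setting. "Only" excludes alternative settings while holding fixed Selin as agent and the violin as thing and Jonas as recipient.
Fact (7) shares the background but differs in setting (in the basement) — a counterexample.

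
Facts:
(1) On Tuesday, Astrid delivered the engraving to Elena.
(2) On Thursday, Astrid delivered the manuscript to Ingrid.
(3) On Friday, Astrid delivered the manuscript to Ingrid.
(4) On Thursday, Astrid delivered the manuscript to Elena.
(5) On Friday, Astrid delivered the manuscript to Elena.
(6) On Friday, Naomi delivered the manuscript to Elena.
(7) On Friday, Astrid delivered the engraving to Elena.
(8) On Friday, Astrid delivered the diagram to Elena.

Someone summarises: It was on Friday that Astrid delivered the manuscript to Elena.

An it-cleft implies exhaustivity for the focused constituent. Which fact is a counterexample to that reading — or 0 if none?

4

The cleft puts "on Friday" in focus and presupposes the open proposition with Astrid as agent and the manuscript as thing and Elena as recipient.
Exhaustivity: on Friday is the only setting satisfying that background.
But fact (4) also has Astrid as agent and the manuscript as thing and Elena as recipient, with setting = on Thursday — so the exhaustive reading fails.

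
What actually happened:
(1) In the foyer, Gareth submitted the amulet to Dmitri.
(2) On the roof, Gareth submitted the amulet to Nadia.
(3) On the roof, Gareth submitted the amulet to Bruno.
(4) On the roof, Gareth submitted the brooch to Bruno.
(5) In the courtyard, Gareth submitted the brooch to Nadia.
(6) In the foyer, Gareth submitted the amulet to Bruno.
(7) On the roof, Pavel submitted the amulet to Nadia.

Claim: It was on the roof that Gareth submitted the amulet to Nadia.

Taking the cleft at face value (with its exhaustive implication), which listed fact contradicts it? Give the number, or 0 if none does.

0

Focus of the cleft: "on the roof" (the setting). Presupposed background: same agent, thing, recipient (Gareth / the amulet / Nadia).
The exhaustive reading says no other setting fits that background.
No listed fact matches the background with a different setting. Exhaustivity holds.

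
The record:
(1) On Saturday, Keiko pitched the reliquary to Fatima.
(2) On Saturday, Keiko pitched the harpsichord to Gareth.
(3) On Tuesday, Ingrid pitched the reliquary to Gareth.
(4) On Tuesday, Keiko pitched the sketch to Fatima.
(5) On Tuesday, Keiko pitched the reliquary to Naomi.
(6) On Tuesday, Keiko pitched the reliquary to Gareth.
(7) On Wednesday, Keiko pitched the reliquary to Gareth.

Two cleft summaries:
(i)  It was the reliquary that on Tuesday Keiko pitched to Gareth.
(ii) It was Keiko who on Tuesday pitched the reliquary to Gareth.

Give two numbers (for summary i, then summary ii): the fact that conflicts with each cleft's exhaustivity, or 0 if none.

Summary (i) focuses "the reliquary" (the thing); background same agent, recipient, setting (Keiko / Gareth / on Tuesday). No fact matches that background with a different thing, so 0.
Summary (ii) focuses "Keiko" (the agent); background same thing, recipient, setting (the reliquary / Gareth / on Tuesday). Fact (3) matches that background with agent = Ingrid — refutes (ii).

0, 3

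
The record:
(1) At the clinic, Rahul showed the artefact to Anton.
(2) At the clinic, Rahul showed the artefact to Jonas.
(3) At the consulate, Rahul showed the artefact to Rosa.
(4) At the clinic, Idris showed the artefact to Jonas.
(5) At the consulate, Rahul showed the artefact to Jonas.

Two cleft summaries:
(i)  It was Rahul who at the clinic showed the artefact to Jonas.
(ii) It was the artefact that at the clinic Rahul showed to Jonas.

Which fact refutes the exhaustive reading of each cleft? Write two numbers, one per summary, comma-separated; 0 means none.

Summary (i) focuses "Rahul" (the agent); background the artefact as thing and Jonas as recipient and at the clinic as setting. Fact (4) matches that background with agent = Idris — refutes (i).
Summary (ii) focuses "the artefact" (the thing); background Rahul as agent and Jonas as recipient and at the clinic as setting. No fact matches that background with a different thing, so 0.

4, 0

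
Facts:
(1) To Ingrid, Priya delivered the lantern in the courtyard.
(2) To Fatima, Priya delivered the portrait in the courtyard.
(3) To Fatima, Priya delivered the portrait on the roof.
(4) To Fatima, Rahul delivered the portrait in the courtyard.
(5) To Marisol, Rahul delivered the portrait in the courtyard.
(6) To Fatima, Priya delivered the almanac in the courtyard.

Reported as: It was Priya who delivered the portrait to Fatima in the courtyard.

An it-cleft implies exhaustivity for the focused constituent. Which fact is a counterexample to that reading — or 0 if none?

4

Focus of the cleft: "Priya" (the agent). Presupposed background: thing = the portrait, recipient = Fatima, setting = in the courtyard.
Exhaustivity: Priya is the only agent satisfying that background.
Fact (4) shares the background but with agent = Rahul; exhaustivity is violated.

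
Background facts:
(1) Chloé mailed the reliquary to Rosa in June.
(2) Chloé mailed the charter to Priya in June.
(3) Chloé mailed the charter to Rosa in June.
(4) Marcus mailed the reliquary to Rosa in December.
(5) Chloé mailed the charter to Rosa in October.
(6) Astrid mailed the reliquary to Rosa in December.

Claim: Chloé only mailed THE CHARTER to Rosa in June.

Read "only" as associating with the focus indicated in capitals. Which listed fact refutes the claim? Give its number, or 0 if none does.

Focus (in capitals) is "the charter" — the thing. "Only" excludes alternative things while holding fixed Chloé as agent and Rosa as recipient and in June as setting.
Fact (1) matches on Chloé as agent and Rosa as recipient and in June as setting, but has thing = the reliquary instead. That refutes the claim.

1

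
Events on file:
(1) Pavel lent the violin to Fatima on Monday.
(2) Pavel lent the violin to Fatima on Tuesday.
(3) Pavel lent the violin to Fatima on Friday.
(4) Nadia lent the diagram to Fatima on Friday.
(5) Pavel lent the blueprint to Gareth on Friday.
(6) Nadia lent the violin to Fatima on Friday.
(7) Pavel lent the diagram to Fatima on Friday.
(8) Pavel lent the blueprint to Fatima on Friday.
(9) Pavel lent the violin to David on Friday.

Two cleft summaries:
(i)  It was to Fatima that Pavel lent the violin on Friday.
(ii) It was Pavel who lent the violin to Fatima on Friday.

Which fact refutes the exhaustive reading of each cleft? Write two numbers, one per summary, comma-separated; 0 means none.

Summary (i) focuses "Fatima" (the recipient); background Pavel as agent and the violin as thing and on Friday as setting. Fact (9) matches that background with recipient = David — refutes (i).
Summary (ii) focuses "Pavel" (the agent); background the violin as thing and Fatima as recipient and on Friday as setting. Fact (6) matches that background with agent = Nadia — refutes (ii).

9, 6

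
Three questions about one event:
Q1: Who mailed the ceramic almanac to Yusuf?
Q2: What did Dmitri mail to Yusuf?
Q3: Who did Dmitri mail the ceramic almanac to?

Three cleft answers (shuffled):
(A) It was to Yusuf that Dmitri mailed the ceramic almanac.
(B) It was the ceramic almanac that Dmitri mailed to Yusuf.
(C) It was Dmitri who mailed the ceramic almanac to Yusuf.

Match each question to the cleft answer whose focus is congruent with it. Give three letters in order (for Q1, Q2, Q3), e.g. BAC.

CBA

Q1 asks about the subject (agent); cleft (C) focuses "Dmitri", which is the subject (agent) — so Q1 → C.
Q2 asks about the direct object; cleft (B) focuses "the ceramic almanac", which is the direct object — so Q2 → B.
Q3 asks about the recipient; cleft (A) focuses "to Yusuf", which is the recipient — so Q3 → A.
Mapping: Q1→C, Q2→B, Q3→A.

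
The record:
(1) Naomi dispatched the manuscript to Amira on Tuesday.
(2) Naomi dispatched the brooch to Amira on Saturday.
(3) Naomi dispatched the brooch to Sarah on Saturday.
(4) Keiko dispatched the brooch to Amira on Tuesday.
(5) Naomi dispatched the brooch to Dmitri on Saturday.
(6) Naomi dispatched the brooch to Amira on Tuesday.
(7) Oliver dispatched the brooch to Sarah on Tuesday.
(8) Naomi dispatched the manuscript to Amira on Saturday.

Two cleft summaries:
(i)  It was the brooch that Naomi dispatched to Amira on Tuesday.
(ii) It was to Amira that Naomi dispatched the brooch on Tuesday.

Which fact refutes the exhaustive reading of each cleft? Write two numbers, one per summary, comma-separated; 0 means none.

1, 0

(i): focus "the brooch". Looking for same agent, recipient, setting (Naomi / Amira / on Tuesday) with some other thing — fact (1) has the manuscript there. Refuted.
(ii): focus "Amira". No fact shares same agent, thing, setting (Naomi / the brooch / on Tuesday) with a different recipient. 0.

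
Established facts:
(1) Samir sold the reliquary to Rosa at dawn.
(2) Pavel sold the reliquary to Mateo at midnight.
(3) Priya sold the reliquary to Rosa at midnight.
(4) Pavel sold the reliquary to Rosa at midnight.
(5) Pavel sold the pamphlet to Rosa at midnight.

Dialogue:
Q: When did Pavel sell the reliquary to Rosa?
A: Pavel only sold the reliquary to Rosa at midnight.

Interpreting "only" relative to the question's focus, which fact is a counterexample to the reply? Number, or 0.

Answering "When did ...?" puts focus on the setting — here, "at midnight".
"Only" then excludes alternative settings while the background — agent = Pavel, thing = the reliquary, recipient = Rosa — is held fixed.
No fact keeps agent = Pavel, thing = the reliquary, recipient = Rosa while changing the setting; every other fact differs on something backgrounded. The reply stands.
(Fact (5) would refute a reading with focus on the thing — but that is not what the question asks.)

0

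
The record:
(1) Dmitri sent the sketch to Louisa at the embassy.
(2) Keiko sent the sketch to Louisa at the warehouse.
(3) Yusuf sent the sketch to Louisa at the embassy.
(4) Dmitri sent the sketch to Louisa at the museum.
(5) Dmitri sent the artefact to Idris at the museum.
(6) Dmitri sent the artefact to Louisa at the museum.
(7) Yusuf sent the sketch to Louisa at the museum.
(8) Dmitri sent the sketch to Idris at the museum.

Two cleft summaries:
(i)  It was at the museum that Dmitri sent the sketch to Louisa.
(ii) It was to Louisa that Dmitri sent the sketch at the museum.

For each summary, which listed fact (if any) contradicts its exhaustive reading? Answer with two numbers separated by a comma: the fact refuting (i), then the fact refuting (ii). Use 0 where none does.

1, 8

Summary (i) focuses "at the museum" (the setting); background same agent, thing, recipient (Dmitri / the sketch / Louisa). Fact (1) matches that background with setting = at the embassy — refutes (i).
Summary (ii) focuses "Louisa" (the recipient); background same agent, thing, setting (Dmitri / the sketch / at the museum). Fact (8) matches that background with recipient = Idris — refutes (ii).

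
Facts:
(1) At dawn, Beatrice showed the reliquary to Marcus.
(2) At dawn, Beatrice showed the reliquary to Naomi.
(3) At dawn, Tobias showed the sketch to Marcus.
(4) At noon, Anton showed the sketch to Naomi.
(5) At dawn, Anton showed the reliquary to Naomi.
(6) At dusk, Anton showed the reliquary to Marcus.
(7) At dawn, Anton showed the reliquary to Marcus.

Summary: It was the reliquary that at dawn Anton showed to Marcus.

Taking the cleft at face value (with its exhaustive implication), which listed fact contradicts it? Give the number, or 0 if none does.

The cleft puts "the reliquary" in focus and presupposes the open proposition with same agent, recipient, setting (Anton / Marcus / at dawn).
The exhaustive reading says no other thing fits that background.
Every other fact differs from the presupposition on some backgrounded slot, so none challenges the exhaustivity.

0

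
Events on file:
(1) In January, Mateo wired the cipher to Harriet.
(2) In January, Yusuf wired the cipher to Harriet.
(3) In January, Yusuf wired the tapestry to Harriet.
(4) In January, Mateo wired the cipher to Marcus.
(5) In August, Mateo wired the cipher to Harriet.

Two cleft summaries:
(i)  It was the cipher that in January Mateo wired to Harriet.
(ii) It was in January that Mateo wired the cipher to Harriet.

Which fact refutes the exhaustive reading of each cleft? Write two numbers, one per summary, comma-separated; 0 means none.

0, 5

Summary (i) focuses "the cipher" (the thing); background same agent, recipient, setting (Mateo / Harriet / in January). No fact matches that background with a different thing, so 0.
Summary (ii) focuses "in January" (the setting); background same agent, thing, recipient (Mateo / the cipher / Harriet). Fact (5) matches that background with setting = in August — refutes (ii).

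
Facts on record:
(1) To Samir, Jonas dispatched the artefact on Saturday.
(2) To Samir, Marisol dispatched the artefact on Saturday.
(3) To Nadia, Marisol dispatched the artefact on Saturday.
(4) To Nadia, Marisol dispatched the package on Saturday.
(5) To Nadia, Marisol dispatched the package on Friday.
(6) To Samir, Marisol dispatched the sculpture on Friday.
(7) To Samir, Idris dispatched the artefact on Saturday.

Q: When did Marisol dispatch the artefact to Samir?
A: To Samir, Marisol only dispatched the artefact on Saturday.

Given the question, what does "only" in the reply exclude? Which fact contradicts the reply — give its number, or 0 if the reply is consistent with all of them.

0

The question "When did ...?" targets the setting, so in the reply the focus falls on "on Saturday".
So "only" ranges over settings; the rest (agent = Marisol, thing = the artefact, recipient = Samir) is presupposed.
No fact keeps agent = Marisol, thing = the artefact, recipient = Samir while changing the setting; every other fact differs on something backgrounded. The reply stands.
(Fact (3) would refute a reading with focus on the recipient — but that is not what the question asks.)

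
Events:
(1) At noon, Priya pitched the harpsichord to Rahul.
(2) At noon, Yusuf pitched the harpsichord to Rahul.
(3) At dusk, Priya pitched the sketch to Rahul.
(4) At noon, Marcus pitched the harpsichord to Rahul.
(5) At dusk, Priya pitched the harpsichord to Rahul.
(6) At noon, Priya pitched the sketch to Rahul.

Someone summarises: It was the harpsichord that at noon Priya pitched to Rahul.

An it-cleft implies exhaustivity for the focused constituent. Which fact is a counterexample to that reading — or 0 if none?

6

Focus of the cleft: "the harpsichord" (the thing). Presupposed background: same agent, recipient, setting (Priya / Rahul / at noon).
The exhaustive reading says no other thing fits that background.
Fact (6) shares the background but with thing = the sketch; exhaustivity is violated.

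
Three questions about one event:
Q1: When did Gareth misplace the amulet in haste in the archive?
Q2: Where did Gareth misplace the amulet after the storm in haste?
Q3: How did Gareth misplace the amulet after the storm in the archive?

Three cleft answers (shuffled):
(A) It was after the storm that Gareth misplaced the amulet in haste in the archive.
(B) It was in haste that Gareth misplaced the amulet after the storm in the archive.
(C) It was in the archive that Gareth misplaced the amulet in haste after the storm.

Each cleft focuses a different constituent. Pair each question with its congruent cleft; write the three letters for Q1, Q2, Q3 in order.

ACB

Q1 asks about the time; cleft (A) focuses "after the storm", which is the time — so Q1 → A.
Q2 asks about the location; cleft (C) focuses "in the archive", which is the location — so Q2 → C.
Q3 asks about the manner; cleft (B) focuses "in haste", which is the manner — so Q3 → B.
Mapping: Q1→A, Q2→C, Q3→B.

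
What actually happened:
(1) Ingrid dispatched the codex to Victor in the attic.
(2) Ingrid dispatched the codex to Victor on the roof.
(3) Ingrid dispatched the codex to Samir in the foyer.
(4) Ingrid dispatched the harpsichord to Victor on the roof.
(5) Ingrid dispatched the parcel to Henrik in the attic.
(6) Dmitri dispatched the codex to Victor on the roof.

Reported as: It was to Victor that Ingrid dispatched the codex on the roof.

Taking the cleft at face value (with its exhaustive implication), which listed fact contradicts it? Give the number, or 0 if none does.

0

The cleft puts "Victor" in focus and presupposes the open proposition with Ingrid as agent and the codex as thing and on the roof as setting.
The exhaustive reading says no other recipient fits that background.
No listed fact matches the background with a different recipient. Exhaustivity holds.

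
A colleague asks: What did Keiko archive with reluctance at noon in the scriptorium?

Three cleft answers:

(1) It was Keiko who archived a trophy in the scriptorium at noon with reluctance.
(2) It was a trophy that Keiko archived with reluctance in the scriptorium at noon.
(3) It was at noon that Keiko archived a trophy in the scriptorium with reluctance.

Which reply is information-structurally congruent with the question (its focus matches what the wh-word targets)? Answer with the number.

2

The question word "what" targets the direct object.
Option (1) clefts "Keiko" — the subject (agent), not what was asked.
Option (2) clefts "a trophy" — that matches what the question asks about.
Option (3) clefts "at noon" — the time, not what was asked.
So the congruent reply is (2).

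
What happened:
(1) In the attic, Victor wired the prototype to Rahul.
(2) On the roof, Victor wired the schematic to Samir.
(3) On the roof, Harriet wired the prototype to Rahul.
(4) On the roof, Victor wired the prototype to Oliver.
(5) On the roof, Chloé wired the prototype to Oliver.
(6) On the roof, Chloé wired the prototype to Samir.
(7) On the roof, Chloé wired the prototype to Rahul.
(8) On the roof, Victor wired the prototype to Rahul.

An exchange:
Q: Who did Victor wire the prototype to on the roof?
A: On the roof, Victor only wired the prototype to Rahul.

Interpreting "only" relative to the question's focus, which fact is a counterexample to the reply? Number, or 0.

4

The question "Who did ... to ...?" targets the recipient, so in the reply the focus falls on "Rahul".
"Only" then excludes alternative recipients while the background — same agent, thing, setting (Victor / the prototype / on the roof) — is held fixed.
Fact (4) keeps same agent, thing, setting (Victor / the prototype / on the roof) but has recipient = Oliver; that refutes the reply.
(Fact (1) would refute a reading with focus on the setting — but that is not what the question asks.)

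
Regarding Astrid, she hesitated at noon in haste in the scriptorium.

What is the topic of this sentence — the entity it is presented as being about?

Astrid

The construction explicitly marks "Astrid" as what the sentence is about — the topic.
The remainder of the clause is the comment (what is said about the topic).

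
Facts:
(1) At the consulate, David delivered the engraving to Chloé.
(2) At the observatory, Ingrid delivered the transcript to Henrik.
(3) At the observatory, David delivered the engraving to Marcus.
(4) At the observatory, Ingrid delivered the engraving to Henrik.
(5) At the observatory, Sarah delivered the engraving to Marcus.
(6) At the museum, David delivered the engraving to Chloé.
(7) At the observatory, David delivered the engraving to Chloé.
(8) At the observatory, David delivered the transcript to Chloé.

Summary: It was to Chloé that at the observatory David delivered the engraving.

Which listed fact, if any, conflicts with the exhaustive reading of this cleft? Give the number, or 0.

Focus of the cleft: "Chloé" (the recipient). Presupposed background: same agent, thing, setting (David / the engraving / at the observatory).
Exhaustivity: Chloé is the only recipient satisfying that background.
But fact (3) also has same agent, thing, setting (David / the engraving / at the observatory), with recipient = Marcus — so the exhaustive reading fails.

3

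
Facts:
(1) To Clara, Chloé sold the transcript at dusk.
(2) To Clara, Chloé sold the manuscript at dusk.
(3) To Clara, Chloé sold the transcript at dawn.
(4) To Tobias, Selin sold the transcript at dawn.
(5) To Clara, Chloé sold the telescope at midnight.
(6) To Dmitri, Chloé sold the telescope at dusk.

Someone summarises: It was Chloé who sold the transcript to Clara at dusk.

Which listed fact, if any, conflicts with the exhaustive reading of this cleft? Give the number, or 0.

The cleft puts "Chloé" in focus and presupposes the open proposition with the transcript as thing and Clara as recipient and at dusk as setting.
Exhaustivity: Chloé is the only agent satisfying that background.
No listed fact matches the background with a different agent. Exhaustivity holds.

0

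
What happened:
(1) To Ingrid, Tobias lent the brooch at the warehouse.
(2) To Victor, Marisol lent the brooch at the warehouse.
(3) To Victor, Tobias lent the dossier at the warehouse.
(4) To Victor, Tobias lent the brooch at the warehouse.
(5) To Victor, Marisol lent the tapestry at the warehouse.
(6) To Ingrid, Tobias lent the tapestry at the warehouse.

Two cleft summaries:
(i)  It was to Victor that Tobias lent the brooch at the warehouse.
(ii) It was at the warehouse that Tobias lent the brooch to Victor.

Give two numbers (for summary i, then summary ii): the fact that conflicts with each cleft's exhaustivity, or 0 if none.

(i): focus "Victor". Looking for same agent, thing, setting (Tobias / the brooch / at the warehouse) with some other recipient — fact (1) has Ingrid there. Refuted.
(ii): focus "at the warehouse". No fact shares same agent, thing, recipient (Tobias / the brooch / Victor) with a different setting. 0.

1, 0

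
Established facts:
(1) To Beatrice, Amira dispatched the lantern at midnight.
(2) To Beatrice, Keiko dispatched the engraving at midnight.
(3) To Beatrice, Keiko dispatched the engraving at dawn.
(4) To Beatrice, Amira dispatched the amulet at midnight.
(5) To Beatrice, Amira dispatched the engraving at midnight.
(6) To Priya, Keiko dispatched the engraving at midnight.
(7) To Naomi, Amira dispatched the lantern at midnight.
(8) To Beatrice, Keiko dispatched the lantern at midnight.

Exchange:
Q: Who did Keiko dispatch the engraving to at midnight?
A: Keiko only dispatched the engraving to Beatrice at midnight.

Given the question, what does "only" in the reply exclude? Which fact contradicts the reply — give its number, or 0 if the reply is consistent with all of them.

6

Answering "Who did ... to ...?" puts focus on the recipient — here, "Beatrice".
So "only" ranges over recipients; the rest (Keiko as agent and the engraving as thing and at midnight as setting) is presupposed.
Fact (6) shares the background with a different recipient (Priya) — counterexample.
(Fact (8) would refute a reading with focus on the thing — but that is not what the question asks.)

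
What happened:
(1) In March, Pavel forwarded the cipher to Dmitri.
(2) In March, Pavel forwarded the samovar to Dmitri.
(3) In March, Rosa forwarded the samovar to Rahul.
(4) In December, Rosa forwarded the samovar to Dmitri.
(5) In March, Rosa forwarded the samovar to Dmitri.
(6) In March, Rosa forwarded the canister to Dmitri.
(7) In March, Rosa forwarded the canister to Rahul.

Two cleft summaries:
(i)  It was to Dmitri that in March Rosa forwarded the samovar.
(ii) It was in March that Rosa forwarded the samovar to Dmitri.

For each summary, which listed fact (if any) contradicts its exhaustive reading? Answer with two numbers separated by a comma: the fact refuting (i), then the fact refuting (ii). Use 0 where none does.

Summary (i) focuses "Dmitri" (the recipient); background Rosa as agent and the samovar as thing and in March as setting. Fact (3) matches that background with recipient = Rahul — refutes (i).
Summary (ii) focuses "in March" (the setting); background Rosa as agent and the samovar as thing and Dmitri as recipient. Fact (4) matches that background with setting = in December — refutes (ii).

3, 4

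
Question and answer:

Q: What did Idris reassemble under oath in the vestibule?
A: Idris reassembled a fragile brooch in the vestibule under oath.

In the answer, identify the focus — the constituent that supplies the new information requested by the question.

The wh-word "what" asks about the direct object.
In the answer, "Idris", "under oath" and "in the vestibule" are given — repeated from the question.
The constituent filling the direct object gap is "a fragile brooch"; that is the focus and would carry nuclear stress.

a fragile brooch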